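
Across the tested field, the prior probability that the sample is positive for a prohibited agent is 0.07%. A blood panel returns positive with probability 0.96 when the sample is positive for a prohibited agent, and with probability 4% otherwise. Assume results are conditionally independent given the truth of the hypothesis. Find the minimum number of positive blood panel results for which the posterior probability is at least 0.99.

4

Prior odds: 0.0007 ÷ 0.9993 = 7/9993.
Likelihood ratio of a positive result = 0.96/0.04 = 24.
Target odds: 0.99 ÷ 0.01 = 99.
Need (7/9993) × 24ⁿ ≥ 99, i.e. 24ⁿ ≥ 989307/7.
24³ = 13824 falls short of 989307/7 but 24⁴ = 331776 reaches it, so n = 4.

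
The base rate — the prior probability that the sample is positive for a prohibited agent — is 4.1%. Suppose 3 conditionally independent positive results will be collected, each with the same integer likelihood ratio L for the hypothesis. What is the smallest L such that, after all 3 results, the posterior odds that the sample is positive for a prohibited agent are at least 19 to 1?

8

Prior odds = 0.041/0.959 = 41/959.
Target odds = 19.
Need L³ ≥ 19 ÷ (41/959) = 18221/41.
7³ = 343 < 18221/41 ≤ 512 = 8³, so L = 8.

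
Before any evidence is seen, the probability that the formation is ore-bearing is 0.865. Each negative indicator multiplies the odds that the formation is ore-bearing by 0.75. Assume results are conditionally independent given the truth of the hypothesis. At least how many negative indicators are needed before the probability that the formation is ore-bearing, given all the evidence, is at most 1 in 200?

25

Prior odds = 0.865/0.135 = 173/27.
Likelihood ratio per negative indicator = 0.75.
Target odds: 0.005 ÷ 0.995 = 1/199.
Need (173/27) × 0.75ⁿ ≤ 1/199, i.e. 0.75ⁿ ≤ 27/34427.
0.75²⁴ ≈0.00100339 is still above 27/34427 but 0.75²⁵ ≈0.000752543 is at or below it, so n = 25.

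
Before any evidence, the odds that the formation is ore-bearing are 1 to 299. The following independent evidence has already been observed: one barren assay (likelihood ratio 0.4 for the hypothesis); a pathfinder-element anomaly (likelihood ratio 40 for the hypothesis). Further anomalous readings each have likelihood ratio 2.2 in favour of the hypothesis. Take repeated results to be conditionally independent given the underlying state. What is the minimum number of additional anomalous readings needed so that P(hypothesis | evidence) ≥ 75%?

6

Prior odds = 1/299.
Combined Bayes factor of the evidence already in hand = 0.4 × 40 = 16.
Odds after that evidence = (1/299) × 16 = 16/299.
Target odds = 0.75/0.25 = 3.
Need 2.2ⁿ ≥ 3 ÷ (16/299) = 56.0625.
2.2⁵ = 51.53632 falls short of 56.0625 but 2.2⁶ = 1771561/15625 reaches it, so n = 6.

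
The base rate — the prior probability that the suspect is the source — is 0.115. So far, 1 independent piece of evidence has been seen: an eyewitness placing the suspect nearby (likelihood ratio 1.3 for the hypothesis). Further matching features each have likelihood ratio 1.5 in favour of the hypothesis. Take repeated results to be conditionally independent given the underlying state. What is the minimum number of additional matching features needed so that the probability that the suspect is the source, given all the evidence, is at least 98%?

14

Prior odds = 0.115/0.885 = 23/177.
Bayes factor of the evidence already in hand = 1.3.
Odds after that evidence = (23/177) × 1.3 = 299/1770.
Target odds = 0.98/0.02 = 49.
Need 1.5ⁿ ≥ 49 ÷ (299/1770) = 86730/299.
1.5¹³ = 1594323/8192 falls short of 86730/299 but 1.5¹⁴ = 4782969/16384 reaches it, so n = 14.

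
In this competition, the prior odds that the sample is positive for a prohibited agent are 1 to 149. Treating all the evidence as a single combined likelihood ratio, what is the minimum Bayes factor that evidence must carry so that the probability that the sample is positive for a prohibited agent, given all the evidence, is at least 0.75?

447

Prior odds = 1/149.
Target odds = 0.75/0.25 = 3.
Required Bayes factor = 3 ÷ (1/149) = 447.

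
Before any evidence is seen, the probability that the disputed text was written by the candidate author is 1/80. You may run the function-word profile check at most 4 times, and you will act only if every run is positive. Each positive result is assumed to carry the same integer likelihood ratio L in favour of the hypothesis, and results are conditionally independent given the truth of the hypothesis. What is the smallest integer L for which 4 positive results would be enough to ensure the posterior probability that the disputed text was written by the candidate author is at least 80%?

Prior odds = 0.0125/0.9875 = 1/79.
Target odds = 0.8/0.2 = 4.
Need L⁴ ≥ 4 ÷ (1/79) = 316.
4⁴ = 256 < 316 ≤ 625 = 5⁴, so L = 5.

5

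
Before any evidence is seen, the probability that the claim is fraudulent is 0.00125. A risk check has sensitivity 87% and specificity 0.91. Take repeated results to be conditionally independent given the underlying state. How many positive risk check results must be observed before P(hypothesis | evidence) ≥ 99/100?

Prior odds = 0.00125/0.99875 = 1/799.
False-positive rate = 1 − 0.91 = 0.09; likelihood ratio of a positive = 0.87/0.09 = 29/3.
Target odds: 0.99 ÷ 0.01 = 99.
Require (29/3)ⁿ ≥ 99 ÷ (1/799) = 79101.
(29/3)⁴ = 707281/81 falls short of 79101 but (29/3)⁵ = 20511149/243 reaches it, so n = 5.

5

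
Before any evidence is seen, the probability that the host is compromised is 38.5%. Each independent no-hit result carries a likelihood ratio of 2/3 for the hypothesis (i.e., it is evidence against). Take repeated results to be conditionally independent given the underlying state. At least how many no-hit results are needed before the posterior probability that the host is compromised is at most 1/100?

11

Prior odds = 0.385/0.615 = 77/123.
Likelihood ratio per no-hit result = 2/3.
Target posterior odds = 0.01/0.99 = 1/99.
Need (77/123) × (2/3)ⁿ ≤ 1/99, i.e. (2/3)ⁿ ≤ 41/2541.
(2/3)¹⁰ = 1024/59049 is still above 41/2541 but (2/3)¹¹ = 2048/177147 is at or below it, so n = 11.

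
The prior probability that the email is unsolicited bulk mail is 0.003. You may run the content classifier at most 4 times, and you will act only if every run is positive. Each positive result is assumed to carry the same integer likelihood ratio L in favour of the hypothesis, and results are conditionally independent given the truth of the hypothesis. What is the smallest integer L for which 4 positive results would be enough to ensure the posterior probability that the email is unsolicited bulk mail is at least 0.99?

14

Prior odds = 0.003/0.997 = 3/997.
Target odds = 0.99/0.01 = 99.
Need L⁴ ≥ 99 ÷ (3/997) = 32901.
13⁴ = 28561 < 32901 ≤ 38416 = 14⁴, so L = 14.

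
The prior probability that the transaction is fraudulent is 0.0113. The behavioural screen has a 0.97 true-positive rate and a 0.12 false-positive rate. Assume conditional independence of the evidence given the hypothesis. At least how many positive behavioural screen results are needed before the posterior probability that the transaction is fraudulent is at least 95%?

Prior odds = 0.0113/0.9887 = 113/9887.
Likelihood ratio of a positive result = 0.97/0.12 = 97/12.
Target odds: 0.95 ÷ 0.05 = 19.
Need (113/9887) × (97/12)ⁿ ≥ 19, i.e. (97/12)ⁿ ≥ 187853/113.
(97/12)³ = 912673/1728 falls short of 187853/113 but (97/12)⁴ = 88529281/20736 reaches it, so n = 4.

4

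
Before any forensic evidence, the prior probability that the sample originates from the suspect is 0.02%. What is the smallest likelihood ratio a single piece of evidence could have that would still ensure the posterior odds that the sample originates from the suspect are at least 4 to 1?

Prior odds = 0.0002/0.9998 = 1/4999.
Target odds = 4.
Required Bayes factor = 4 ÷ (1/4999) = 19996.

19996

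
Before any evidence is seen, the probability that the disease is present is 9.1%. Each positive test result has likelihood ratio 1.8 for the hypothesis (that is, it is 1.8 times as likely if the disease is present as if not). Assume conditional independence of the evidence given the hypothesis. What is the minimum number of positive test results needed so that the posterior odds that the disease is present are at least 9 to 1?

8

Prior odds = 0.091/0.909 = 91/909.
Likelihood ratio per positive test result = 1.8.
Target odds = 9.
Need (91/909) × 1.8ⁿ ≥ 9, i.e. 1.8ⁿ ≥ 8181/91.
1.8⁷ = 4782969/78125 falls short of 8181/91 but 1.8⁸ = 43046721/390625 reaches it, so n = 8.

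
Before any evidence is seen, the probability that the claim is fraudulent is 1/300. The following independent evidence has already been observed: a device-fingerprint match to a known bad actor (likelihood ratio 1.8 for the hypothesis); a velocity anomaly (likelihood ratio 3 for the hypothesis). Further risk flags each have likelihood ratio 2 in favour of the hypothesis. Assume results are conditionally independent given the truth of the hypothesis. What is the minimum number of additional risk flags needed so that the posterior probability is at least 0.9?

Prior odds = (1/300)/(299/300) = 1/299.
Combined Bayes factor of the evidence already in hand = 1.8 × 3 = 5.4.
Odds after that evidence = (1/299) × 5.4 = 27/1495.
Target odds = 0.9/0.1 = 9.
Need 2ⁿ ≥ 9 ÷ (27/1495) = 1495/3.
2⁸ = 256 falls short of 1495/3 but 2⁹ = 512 reaches it, so n = 9.

9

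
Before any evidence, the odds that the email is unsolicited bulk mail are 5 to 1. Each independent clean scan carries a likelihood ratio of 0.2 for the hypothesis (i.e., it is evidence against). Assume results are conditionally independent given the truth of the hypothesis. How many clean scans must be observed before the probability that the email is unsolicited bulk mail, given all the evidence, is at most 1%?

4

Prior odds = 5.
Likelihood ratio per clean scan = 0.2.
Target posterior odds = 0.01/0.99 = 1/99.
Need 5 × 0.2ⁿ ≤ 1/99, i.e. 0.2ⁿ ≤ 1/495.
0.2³ = 0.008 is still above 1/495 but 0.2⁴ = 0.0016 is at or below it, so n = 4.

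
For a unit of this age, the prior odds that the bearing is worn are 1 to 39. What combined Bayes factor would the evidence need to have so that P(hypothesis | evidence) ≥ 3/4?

117

Prior odds = 1/39.
Target odds = 0.75/0.25 = 3.
Required Bayes factor = 3 ÷ (1/39) = 117.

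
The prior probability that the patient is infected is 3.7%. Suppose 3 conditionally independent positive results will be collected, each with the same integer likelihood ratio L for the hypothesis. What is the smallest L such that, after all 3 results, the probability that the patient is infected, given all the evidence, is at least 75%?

Prior odds = 0.037/0.963 = 37/963.
Target odds = 0.75/0.25 = 3.
Need L³ ≥ 3 ÷ (37/963) = 2889/37.
4³ = 64 < 2889/37 ≤ 125 = 5³, so L = 5.

5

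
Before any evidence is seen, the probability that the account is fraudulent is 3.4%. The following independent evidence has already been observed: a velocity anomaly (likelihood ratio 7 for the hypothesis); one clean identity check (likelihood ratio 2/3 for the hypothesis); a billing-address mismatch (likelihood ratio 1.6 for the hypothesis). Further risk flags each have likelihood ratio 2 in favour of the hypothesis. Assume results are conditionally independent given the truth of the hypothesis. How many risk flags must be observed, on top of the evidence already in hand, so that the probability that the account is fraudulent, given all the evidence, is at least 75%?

Prior odds = 0.034/0.966 = 17/483.
Combined Bayes factor of the evidence already in hand = 7 × (2/3) × 1.6 = 112/15.
Odds after that evidence = (17/483) × 112/15 = 272/1035.
Target odds = 0.75/0.25 = 3.
Need 2ⁿ ≥ 3 ÷ (272/1035) = 3105/272.
2³ = 8 falls short of 3105/272 but 2⁴ = 16 reaches it, so n = 4.

4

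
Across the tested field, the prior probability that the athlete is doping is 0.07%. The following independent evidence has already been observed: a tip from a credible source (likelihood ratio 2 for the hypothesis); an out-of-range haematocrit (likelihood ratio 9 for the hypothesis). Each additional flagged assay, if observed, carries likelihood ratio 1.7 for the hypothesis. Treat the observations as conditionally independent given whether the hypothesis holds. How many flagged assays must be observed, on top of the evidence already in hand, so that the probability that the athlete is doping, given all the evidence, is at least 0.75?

Prior odds = 0.0007/0.9993 = 7/9993.
Combined Bayes factor of the evidence already in hand = 2 × 9 = 18.
Odds after that evidence = (7/9993) × 18 = 42/3331.
Target odds = 0.75/0.25 = 3.
Need 1.7ⁿ ≥ 3 ÷ (42/3331) = 3331/14.
1.7¹⁰ ≈201.599 falls short of 3331/14 but 1.7¹¹ ≈342.719 reaches it, so n = 11.

11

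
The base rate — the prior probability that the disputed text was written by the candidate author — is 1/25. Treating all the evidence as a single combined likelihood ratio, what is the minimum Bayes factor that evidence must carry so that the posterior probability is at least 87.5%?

168

Prior odds = 0.04/0.96 = 1/24.
Target odds = 0.875/0.125 = 7.
Required Bayes factor = 7 ÷ (1/24) = 168.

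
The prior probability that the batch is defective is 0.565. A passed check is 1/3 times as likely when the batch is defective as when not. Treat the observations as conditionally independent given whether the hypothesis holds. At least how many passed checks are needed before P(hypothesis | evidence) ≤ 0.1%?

7

Prior odds = 0.565/0.435 = 113/87.
Likelihood ratio per passed check = 1/3.
Target posterior odds = 0.001/0.999 = 1/999.
Require (1/3)ⁿ ≤ 1/999 ÷ (113/87) = 29/37629.
(1/3)⁶ = 1/729 is still above 29/37629 but (1/3)⁷ = 1/2187 is at or below it, so n = 7.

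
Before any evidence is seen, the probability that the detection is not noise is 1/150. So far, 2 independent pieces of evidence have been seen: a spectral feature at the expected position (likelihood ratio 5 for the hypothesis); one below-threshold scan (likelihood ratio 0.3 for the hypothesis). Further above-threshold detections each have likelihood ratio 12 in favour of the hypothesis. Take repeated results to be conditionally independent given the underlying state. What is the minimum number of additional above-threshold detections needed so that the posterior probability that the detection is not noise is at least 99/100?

Prior odds = (1/150)/(149/150) = 1/149.
Combined Bayes factor of the evidence already in hand = 5 × 0.3 = 1.5.
Odds after that evidence = (1/149) × 1.5 = 3/298.
Target odds = 0.99/0.01 = 99.
Need 12ⁿ ≥ 99 ÷ (3/298) = 9834.
12³ = 1728 falls short of 9834 but 12⁴ = 20736 reaches it, so n = 4.

4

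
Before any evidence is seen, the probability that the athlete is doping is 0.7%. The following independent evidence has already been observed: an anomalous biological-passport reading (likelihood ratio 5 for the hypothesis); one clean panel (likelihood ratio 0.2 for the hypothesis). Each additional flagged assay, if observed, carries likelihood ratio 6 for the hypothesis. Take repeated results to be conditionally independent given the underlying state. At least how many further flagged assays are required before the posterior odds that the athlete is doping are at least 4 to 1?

4

Prior odds = 0.007/0.993 = 7/993.
Combined Bayes factor of the evidence already in hand = 5 × 0.2 = 1.
Odds after that evidence = (7/993) × 1 = 7/993.
Target odds = 4.
Need 6ⁿ ≥ 4 ÷ (7/993) = 3972/7.
6³ = 216 falls short of 3972/7 but 6⁴ = 1296 reaches it, so n = 4.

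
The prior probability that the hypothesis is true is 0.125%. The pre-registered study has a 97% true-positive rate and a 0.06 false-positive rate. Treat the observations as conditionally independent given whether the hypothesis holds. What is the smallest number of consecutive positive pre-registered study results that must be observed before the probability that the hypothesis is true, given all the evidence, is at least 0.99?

Prior odds: 0.00125 ÷ 0.99875 = 1/799.
Likelihood ratio of a positive result = 0.97/0.06 = 97/6.
Target posterior odds = 0.99/0.01 = 99.
Need (1/799) × (97/6)ⁿ ≥ 99, i.e. (97/6)ⁿ ≥ 79101.
(97/6)⁴ = 88529281/1296 falls short of 79101 but (97/6)⁵ ≈1.10434e+06 reaches it, so n = 5.

5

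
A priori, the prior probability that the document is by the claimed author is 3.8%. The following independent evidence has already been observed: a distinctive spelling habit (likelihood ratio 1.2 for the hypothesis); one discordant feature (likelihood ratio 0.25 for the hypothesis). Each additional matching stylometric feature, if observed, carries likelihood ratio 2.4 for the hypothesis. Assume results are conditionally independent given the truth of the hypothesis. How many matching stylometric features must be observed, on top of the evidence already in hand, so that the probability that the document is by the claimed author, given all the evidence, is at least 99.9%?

13

Prior odds = 0.038/0.962 = 19/481.
Combined Bayes factor of the evidence already in hand = 1.2 × 0.25 = 0.3.
Odds after that evidence = (19/481) × 0.3 = 57/4810.
Target odds = 0.999/0.001 = 999.
Need 2.4ⁿ ≥ 999 ÷ (57/4810) = 1601730/19.
2.4¹² ≈36520.3 falls short of 1601730/19 but 2.4¹³ ≈87648.8 reaches it, so n = 13.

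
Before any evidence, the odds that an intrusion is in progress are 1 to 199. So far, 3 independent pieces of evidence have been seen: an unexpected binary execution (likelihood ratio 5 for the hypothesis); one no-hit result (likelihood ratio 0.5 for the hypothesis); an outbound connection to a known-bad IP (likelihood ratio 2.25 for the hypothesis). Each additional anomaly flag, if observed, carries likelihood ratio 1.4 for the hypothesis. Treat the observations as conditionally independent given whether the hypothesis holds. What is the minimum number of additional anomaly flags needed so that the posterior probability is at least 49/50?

23

Prior odds = 1/199.
Combined Bayes factor of the evidence already in hand = 5 × 0.5 × 2.25 = 5.625.
Odds after that evidence = (1/199) × 5.625 = 45/1592.
Target odds = 0.98/0.02 = 49.
Need 1.4ⁿ ≥ 49 ÷ (45/1592) = 78008/45.
1.4²² ≈1639.9 falls short of 78008/45 but 1.4²³ ≈2295.86 reaches it, so n = 23.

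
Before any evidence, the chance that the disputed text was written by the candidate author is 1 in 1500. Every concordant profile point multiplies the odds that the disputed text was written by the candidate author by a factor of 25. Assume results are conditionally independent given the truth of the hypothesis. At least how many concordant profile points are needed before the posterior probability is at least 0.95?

Prior odds: (1/1500) ÷ (1499/1500) = 1/1499.
Likelihood ratio per concordant profile point = 25.
Target posterior odds = 0.95/0.05 = 19.
Require 25ⁿ ≥ 19 ÷ (1/1499) = 28481.
25³ = 15625 falls short of 28481 but 25⁴ = 390625 reaches it, so n = 4.

4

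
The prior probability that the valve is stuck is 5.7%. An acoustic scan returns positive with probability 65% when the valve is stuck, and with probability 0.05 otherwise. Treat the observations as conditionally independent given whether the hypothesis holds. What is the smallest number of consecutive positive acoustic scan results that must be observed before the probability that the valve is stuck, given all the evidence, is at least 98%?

3

Prior odds: 0.057 ÷ 0.943 = 57/943.
Likelihood ratio of a positive result = 0.65/0.05 = 13.
Target odds: 0.98 ÷ 0.02 = 49.
Require 13ⁿ ≥ 49 ÷ (57/943) = 46207/57.
13² = 169 falls short of 46207/57 but 13³ = 2197 reaches it, so n = 3.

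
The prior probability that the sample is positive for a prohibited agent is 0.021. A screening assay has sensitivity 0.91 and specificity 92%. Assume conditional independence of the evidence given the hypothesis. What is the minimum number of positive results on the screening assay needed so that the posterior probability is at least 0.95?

Prior odds: 0.021 ÷ 0.979 = 21/979.
False-positive rate = 1 − 0.92 = 0.08; likelihood ratio of a positive = 0.91/0.08 = 11.375.
Target odds: 0.95 ÷ 0.05 = 19.
Need (21/979) × 11.375ⁿ ≥ 19, i.e. 11.375ⁿ ≥ 18601/21.
11.375² = 129.390625 falls short of 18601/21 but 11.375³ = 753571/512 reaches it, so n = 3.

3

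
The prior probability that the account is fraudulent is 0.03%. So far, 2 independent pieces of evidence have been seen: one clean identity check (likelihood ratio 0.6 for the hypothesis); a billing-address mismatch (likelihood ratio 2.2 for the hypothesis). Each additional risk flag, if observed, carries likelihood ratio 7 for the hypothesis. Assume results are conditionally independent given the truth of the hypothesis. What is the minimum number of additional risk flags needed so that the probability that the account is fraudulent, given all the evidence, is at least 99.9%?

8

Prior odds = 0.0003/0.9997 = 3/9997.
Combined Bayes factor of the evidence already in hand = 0.6 × 2.2 = 1.32.
Odds after that evidence = (3/9997) × 1.32 = 99/249925.
Target odds = 0.999/0.001 = 999.
Need 7ⁿ ≥ 999 ÷ (99/249925) = 27741675/11.
7⁷ = 823543 falls short of 27741675/11 but 7⁸ = 5764801 reaches it, so n = 8.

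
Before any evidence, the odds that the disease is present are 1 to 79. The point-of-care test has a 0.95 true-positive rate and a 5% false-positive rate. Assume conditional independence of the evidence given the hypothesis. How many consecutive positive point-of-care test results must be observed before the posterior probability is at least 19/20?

Prior odds = 1/79.
Likelihood ratio of a positive result = 0.95/0.05 = 19.
Target odds: 0.95 ÷ 0.05 = 19.
Need (1/79) × 19ⁿ ≥ 19, i.e. 19ⁿ ≥ 1501.
19² = 361 falls short of 1501 but 19³ = 6859 reaches it, so n = 3.

3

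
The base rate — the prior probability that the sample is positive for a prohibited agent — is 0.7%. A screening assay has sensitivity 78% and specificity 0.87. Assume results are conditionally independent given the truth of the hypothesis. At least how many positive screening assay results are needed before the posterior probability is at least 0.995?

6

Prior odds = 0.007/0.993 = 7/993.
False-positive rate = 1 − 0.87 = 0.13; likelihood ratio of a positive = 0.78/0.13 = 6.
Target odds: 0.995 ÷ 0.005 = 199.
Need (7/993) × 6ⁿ ≥ 199, i.e. 6ⁿ ≥ 197607/7.
6⁵ = 7776 falls short of 197607/7 but 6⁶ = 46656 reaches it, so n = 6.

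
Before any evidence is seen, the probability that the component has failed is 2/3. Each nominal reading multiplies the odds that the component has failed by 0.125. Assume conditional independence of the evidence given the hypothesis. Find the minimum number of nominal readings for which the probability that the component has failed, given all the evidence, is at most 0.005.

3

Prior odds: (2/3) ÷ (1/3) = 2.
Likelihood ratio per nominal reading = 0.125.
Target odds: 0.005 ÷ 0.995 = 1/199.
Need 2 × 0.125ⁿ ≤ 1/199, i.e. 0.125ⁿ ≤ 1/398.
0.125² = 0.015625 is still above 1/398 but 0.125³ = 0.001953125 is at or below it, so n = 3.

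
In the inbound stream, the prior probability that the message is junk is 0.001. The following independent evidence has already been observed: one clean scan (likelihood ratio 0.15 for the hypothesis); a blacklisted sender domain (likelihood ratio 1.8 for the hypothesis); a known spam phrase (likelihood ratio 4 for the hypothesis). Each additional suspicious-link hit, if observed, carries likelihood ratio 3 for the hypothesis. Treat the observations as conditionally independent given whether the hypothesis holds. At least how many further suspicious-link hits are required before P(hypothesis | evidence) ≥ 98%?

Prior odds = 0.001/0.999 = 1/999.
Combined Bayes factor of the evidence already in hand = 0.15 × 1.8 × 4 = 1.08.
Odds after that evidence = (1/999) × 1.08 = 1/925.
Target odds = 0.98/0.02 = 49.
Need 3ⁿ ≥ 49 ÷ (1/925) = 45325.
3⁹ = 19683 falls short of 45325 but 3¹⁰ = 59049 reaches it, so n = 10.

10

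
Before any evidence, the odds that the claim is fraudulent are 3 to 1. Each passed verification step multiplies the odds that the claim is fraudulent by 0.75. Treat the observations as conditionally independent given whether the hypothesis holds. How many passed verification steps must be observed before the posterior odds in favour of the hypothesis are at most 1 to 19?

Prior odds = 3.
Likelihood ratio per passed verification step = 0.75.
Target odds = 1/19.
Need 3 × 0.75ⁿ ≤ 1/19, i.e. 0.75ⁿ ≤ 1/57.
0.75¹⁴ = 4782969/268435456 is still above 1/57 but 0.75¹⁵ ≈0.0133635 is at or below it, so n = 15.

15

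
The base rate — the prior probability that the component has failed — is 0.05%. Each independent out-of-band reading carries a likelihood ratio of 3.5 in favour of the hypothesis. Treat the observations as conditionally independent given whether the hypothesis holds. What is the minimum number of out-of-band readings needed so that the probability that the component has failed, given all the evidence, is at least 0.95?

9

Prior odds = 0.0005/0.9995 = 1/1999.
Likelihood ratio per out-of-band reading = 3.5.
Target odds: 0.95 ÷ 0.05 = 19.
Require 3.5ⁿ ≥ 19 ÷ (1/1999) = 37981.
3.5⁸ = 5764801/256 falls short of 37981 but 3.5⁹ = 40353607/512 reaches it, so n = 9.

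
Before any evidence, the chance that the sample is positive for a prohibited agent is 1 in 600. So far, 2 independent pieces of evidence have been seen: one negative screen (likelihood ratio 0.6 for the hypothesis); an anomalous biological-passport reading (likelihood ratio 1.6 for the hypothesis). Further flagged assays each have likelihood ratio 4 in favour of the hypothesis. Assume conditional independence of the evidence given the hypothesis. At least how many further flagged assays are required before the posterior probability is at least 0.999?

10

Prior odds = (1/600)/(599/600) = 1/599.
Combined Bayes factor of the evidence already in hand = 0.6 × 1.6 = 0.96.
Odds after that evidence = (1/599) × 0.96 = 24/14975.
Target odds = 0.999/0.001 = 999.
Need 4ⁿ ≥ 999 ÷ (24/14975) = 623334.375.
4⁹ = 262144 falls short of 623334.375 but 4¹⁰ = 1048576 reaches it, so n = 10.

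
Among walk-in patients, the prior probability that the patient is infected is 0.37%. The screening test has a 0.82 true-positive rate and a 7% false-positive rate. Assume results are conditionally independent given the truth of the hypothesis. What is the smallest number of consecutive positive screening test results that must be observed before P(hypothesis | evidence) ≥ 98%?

4

Prior odds: 0.0037 ÷ 0.9963 = 37/9963.
Likelihood ratio of a positive result = 0.82/0.07 = 82/7.
Target posterior odds = 0.98/0.02 = 49.
Need (37/9963) × (82/7)ⁿ ≥ 49, i.e. (82/7)ⁿ ≥ 488187/37.
(82/7)³ = 551368/343 falls short of 488187/37 but (82/7)⁴ = 45212176/2401 reaches it, so n = 4.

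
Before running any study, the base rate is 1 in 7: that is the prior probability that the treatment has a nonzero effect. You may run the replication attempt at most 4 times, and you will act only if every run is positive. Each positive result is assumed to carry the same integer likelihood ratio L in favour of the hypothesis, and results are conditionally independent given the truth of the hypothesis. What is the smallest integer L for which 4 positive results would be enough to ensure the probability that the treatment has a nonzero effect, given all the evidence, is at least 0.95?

4

Prior odds = (1/7)/(6/7) = 1/6.
Target odds = 0.95/0.05 = 19.
Need L⁴ ≥ 19 ÷ (1/6) = 114.
3⁴ = 81 < 114 ≤ 256 = 4⁴, so L = 4.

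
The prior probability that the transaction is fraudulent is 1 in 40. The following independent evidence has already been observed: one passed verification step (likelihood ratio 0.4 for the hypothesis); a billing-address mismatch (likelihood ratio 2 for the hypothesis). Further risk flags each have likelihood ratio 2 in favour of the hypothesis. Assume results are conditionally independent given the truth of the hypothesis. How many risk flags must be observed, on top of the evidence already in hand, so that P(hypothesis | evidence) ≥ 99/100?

Prior odds = 0.025/0.975 = 1/39.
Combined Bayes factor of the evidence already in hand = 0.4 × 2 = 0.8.
Odds after that evidence = (1/39) × 0.8 = 4/195.
Target odds = 0.99/0.01 = 99.
Need 2ⁿ ≥ 99 ÷ (4/195) = 4826.25.
2¹² = 4096 falls short of 4826.25 but 2¹³ = 8192 reaches it, so n = 13.

13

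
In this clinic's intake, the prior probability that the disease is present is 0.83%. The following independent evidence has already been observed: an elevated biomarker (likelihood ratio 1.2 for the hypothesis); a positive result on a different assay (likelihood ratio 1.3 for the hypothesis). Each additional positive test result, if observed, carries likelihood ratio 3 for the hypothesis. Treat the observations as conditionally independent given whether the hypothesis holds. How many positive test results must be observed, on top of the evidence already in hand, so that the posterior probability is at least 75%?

5

Prior odds = 0.0083/0.9917 = 83/9917.
Combined Bayes factor of the evidence already in hand = 1.2 × 1.3 = 1.56.
Odds after that evidence = (83/9917) × 1.56 = 3237/247925.
Target odds = 0.75/0.25 = 3.
Need 3ⁿ ≥ 3 ÷ (3237/247925) = 247925/1079.
3⁴ = 81 falls short of 247925/1079 but 3⁵ = 243 reaches it, so n = 5.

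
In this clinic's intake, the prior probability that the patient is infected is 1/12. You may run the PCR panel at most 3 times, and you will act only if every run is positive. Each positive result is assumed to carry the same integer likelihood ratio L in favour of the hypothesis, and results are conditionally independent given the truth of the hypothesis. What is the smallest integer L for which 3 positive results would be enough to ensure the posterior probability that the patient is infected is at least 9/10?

Prior odds = (1/12)/(11/12) = 1/11.
Target odds = 0.9/0.1 = 9.
Need L³ ≥ 9 ÷ (1/11) = 99.
4³ = 64 < 99 ≤ 125 = 5³, so L = 5.

5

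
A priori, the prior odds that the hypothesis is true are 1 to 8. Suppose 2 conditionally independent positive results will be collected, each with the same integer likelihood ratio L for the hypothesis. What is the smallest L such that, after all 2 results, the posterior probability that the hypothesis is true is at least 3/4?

5

Prior odds = 0.125.
Target odds = 0.75/0.25 = 3.
Need L² ≥ 3 ÷ 0.125 = 24.
4² = 16 < 24 ≤ 25 = 5², so L = 5.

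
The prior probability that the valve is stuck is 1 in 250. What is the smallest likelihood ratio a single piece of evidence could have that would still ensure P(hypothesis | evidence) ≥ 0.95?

Prior odds = 0.004/0.996 = 1/249.
Target odds = 0.95/0.05 = 19.
Required Bayes factor = 19 ÷ (1/249) = 4731.

4731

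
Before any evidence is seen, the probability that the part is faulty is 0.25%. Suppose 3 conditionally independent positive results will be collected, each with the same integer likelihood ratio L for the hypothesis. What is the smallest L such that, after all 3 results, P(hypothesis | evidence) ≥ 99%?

Prior odds = 0.0025/0.9975 = 1/399.
Target odds = 0.99/0.01 = 99.
Need L³ ≥ 99 ÷ (1/399) = 39501.
34³ = 39304 < 39501 ≤ 42875 = 35³, so L = 35.

35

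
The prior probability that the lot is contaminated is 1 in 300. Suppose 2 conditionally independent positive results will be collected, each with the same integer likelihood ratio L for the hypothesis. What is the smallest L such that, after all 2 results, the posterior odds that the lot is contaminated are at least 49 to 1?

122

Prior odds = (1/300)/(299/300) = 1/299.
Target odds = 49.
Need L² ≥ 49 ÷ (1/299) = 14651.
121² = 14641 < 14651 ≤ 14884 = 122², so L = 122.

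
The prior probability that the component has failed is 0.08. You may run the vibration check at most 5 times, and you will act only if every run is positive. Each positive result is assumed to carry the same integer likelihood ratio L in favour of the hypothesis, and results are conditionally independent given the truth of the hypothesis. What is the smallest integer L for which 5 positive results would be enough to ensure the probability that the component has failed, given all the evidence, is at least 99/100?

Prior odds = 0.08/0.92 = 2/23.
Target odds = 0.99/0.01 = 99.
Need L⁵ ≥ 99 ÷ (2/23) = 1138.5.
4⁵ = 1024 < 1138.5 ≤ 3125 = 5⁵, so L = 5.

5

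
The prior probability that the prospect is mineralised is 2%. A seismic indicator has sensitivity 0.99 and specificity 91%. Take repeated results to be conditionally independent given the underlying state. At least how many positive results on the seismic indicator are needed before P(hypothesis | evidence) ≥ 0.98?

Prior odds: 0.02 ÷ 0.98 = 1/49.
False-positive rate = 1 − 0.91 = 0.09; likelihood ratio of a positive = 0.99/0.09 = 11.
Target posterior odds = 0.98/0.02 = 49.
Require 11ⁿ ≥ 49 ÷ (1/49) = 2401.
11³ = 1331 falls short of 2401 but 11⁴ = 14641 reaches it, so n = 4.

4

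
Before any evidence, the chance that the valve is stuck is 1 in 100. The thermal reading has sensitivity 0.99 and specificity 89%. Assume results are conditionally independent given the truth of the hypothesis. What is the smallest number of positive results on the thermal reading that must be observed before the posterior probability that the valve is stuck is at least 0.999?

Prior odds = 0.01/0.99 = 1/99.
False-positive rate = 1 − 0.89 = 0.11; likelihood ratio of a positive = 0.99/0.11 = 9.
Target posterior odds = 0.999/0.001 = 999.
Require 9ⁿ ≥ 999 ÷ (1/99) = 98901.
9⁵ = 59049 falls short of 98901 but 9⁶ = 531441 reaches it, so n = 6.

6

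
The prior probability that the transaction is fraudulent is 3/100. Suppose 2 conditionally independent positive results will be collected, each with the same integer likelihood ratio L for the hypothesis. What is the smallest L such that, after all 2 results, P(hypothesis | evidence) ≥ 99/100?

57

Prior odds = 0.03/0.97 = 3/97.
Target odds = 0.99/0.01 = 99.
Need L² ≥ 99 ÷ (3/97) = 3201.
56² = 3136 < 3201 ≤ 3249 = 57², so L = 57.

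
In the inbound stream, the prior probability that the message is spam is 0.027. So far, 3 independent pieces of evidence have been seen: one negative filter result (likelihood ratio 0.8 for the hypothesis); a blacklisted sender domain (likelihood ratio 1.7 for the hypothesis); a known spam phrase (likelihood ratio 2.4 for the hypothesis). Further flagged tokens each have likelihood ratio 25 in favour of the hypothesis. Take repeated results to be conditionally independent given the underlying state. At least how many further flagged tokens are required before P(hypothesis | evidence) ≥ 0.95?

Prior odds = 0.027/0.973 = 27/973.
Combined Bayes factor of the evidence already in hand = 0.8 × 1.7 × 2.4 = 3.264.
Odds after that evidence = (27/973) × 3.264 = 11016/121625.
Target odds = 0.95/0.05 = 19.
Need 25ⁿ ≥ 19 ÷ (11016/121625) = 2310875/11016.
25¹ = 25 falls short of 2310875/11016 but 25² = 625 reaches it, so n = 2.

2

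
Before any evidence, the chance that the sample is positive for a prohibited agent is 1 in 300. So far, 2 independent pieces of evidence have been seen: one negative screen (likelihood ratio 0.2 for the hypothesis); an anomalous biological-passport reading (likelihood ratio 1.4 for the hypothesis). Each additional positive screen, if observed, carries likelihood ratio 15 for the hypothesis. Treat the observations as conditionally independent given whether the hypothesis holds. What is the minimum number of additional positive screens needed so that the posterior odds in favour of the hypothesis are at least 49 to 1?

5

Prior odds = (1/300)/(299/300) = 1/299.
Combined Bayes factor of the evidence already in hand = 0.2 × 1.4 = 0.28.
Odds after that evidence = (1/299) × 0.28 = 7/7475.
Target odds = 49.
Need 15ⁿ ≥ 49 ÷ (7/7475) = 52325.
15⁴ = 50625 falls short of 52325 but 15⁵ = 759375 reaches it, so n = 5.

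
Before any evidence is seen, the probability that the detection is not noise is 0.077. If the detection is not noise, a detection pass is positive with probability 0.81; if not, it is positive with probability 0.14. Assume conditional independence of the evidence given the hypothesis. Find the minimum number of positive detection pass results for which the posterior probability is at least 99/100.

5

Prior odds: 0.077 ÷ 0.923 = 77/923.
Likelihood ratio of a positive = 0.81/0.14 = 81/14.
Target odds: 0.99 ÷ 0.01 = 99.
Need (77/923) × (81/14)ⁿ ≥ 99, i.e. (81/14)ⁿ ≥ 8307/7.
(81/14)⁴ = 43046721/38416 falls short of 8307/7 but (81/14)⁵ ≈6483.13 reaches it, so n = 5.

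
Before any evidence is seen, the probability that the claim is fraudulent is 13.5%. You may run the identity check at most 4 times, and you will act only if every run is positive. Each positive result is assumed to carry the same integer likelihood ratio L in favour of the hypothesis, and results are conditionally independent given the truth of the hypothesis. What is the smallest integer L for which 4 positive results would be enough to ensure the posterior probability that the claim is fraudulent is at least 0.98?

Prior odds = 0.135/0.865 = 27/173.
Target odds = 0.98/0.02 = 49.
Need L⁴ ≥ 49 ÷ (27/173) = 8477/27.
4⁴ = 256 < 8477/27 ≤ 625 = 5⁴, so L = 5.

5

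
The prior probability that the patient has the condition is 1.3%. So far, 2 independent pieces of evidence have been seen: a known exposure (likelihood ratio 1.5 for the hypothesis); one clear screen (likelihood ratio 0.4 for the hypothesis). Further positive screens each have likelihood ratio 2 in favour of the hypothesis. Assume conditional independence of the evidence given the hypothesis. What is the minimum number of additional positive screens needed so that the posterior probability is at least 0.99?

14

Prior odds = 0.013/0.987 = 13/987.
Combined Bayes factor of the evidence already in hand = 1.5 × 0.4 = 0.6.
Odds after that evidence = (13/987) × 0.6 = 13/1645.
Target odds = 0.99/0.01 = 99.
Need 2ⁿ ≥ 99 ÷ (13/1645) = 162855/13.
2¹³ = 8192 falls short of 162855/13 but 2¹⁴ = 16384 reaches it, so n = 14.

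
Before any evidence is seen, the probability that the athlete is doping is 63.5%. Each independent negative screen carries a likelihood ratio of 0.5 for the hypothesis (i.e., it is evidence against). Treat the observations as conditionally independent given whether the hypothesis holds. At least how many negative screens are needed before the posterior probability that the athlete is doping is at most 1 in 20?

6

Prior odds = 0.635/0.365 = 127/73.
Likelihood ratio per negative screen = 0.5.
Target posterior odds = 0.05/0.95 = 1/19.
Require 0.5ⁿ ≤ 1/19 ÷ (127/73) = 73/2413.
0.5⁵ = 0.03125 is still above 73/2413 but 0.5⁶ = 0.015625 is at or below it, so n = 6.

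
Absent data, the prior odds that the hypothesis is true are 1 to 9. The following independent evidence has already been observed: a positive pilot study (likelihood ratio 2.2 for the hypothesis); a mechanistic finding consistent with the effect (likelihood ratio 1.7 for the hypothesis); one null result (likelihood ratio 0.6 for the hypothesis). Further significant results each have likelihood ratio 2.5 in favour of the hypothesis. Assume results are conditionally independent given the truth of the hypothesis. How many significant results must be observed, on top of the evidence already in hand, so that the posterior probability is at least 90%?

4

Prior odds = 1/9.
Combined Bayes factor of the evidence already in hand = 2.2 × 1.7 × 0.6 = 2.244.
Odds after that evidence = (1/9) × 2.244 = 187/750.
Target odds = 0.9/0.1 = 9.
Need 2.5ⁿ ≥ 9 ÷ (187/750) = 6750/187.
2.5³ = 15.625 falls short of 6750/187 but 2.5⁴ = 39.0625 reaches it, so n = 4.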